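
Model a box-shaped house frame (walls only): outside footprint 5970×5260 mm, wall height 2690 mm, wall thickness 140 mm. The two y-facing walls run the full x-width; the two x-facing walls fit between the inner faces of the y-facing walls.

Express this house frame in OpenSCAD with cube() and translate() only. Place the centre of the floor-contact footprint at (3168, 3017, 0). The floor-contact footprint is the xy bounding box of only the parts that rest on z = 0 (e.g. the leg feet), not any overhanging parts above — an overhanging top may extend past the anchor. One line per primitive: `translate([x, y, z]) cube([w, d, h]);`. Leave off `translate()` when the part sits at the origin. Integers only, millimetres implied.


translate([183, 387, 0]) cube([5970, 140, 2690]);
translate([183, 5507, 0]) cube([5970, 140, 2690]);
translate([183, 527, 0]) cube([140, 4980, 2690]);
translate([6013, 527, 0]) cube([140, 4980, 2690]);


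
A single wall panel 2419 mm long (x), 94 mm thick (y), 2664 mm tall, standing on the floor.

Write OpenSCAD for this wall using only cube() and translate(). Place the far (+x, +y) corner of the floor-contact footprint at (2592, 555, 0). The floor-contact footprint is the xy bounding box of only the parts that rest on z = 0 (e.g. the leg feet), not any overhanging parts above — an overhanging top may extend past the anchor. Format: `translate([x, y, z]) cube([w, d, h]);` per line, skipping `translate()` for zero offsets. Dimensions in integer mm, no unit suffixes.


translate([173, 461, 0]) cube([2419, 94, 2664]);


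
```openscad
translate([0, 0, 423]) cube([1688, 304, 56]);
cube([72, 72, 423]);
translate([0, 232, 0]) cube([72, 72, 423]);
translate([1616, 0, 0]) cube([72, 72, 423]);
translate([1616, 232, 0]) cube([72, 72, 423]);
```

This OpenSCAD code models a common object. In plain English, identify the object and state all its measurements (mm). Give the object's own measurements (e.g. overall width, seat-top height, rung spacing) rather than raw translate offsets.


A long wooden bench with a 1688 mm (x) × 304 mm (y) seat, 56 mm thick, its top surface 479 mm above the floor. Four 72 mm square legs at the seat corners, flush with the edges, run from z = 0 to the seat underside.


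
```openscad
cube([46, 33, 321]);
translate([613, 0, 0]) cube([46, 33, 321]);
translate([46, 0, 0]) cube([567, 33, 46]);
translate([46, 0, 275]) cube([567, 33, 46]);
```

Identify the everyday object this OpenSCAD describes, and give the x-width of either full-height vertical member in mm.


A picture frame. The border width is 46 mm.

Four thin pieces enclosing a rectangular opening — a picture frame. The two full-height stiles are 321 mm tall; the top rail sits at z = 275 and is 46 mm tall, so the border above the opening is 321 − 275 = 46 mm, matching the stile x-width.


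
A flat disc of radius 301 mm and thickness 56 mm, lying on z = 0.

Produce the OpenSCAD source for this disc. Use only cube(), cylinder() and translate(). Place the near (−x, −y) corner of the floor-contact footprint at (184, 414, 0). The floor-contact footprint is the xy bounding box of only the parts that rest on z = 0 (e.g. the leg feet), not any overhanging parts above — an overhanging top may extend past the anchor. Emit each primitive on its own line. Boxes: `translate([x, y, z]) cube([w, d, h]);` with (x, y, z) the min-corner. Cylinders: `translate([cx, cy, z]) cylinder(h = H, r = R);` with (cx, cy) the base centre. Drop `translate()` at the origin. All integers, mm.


translate([485, 715, 0]) cylinder(h = 56, r = 301);


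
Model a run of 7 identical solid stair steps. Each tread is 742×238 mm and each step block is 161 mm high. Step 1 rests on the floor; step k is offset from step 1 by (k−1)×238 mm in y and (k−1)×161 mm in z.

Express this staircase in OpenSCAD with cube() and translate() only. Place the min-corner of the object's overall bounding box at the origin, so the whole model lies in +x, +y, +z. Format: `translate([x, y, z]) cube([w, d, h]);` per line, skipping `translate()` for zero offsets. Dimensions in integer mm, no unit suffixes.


cube([742, 238, 161]);
translate([0, 238, 161]) cube([742, 238, 161]);
translate([0, 476, 322]) cube([742, 238, 161]);
translate([0, 714, 483]) cube([742, 238, 161]);
translate([0, 952, 644]) cube([742, 238, 161]);
translate([0, 1190, 805]) cube([742, 238, 161]);
translate([0, 1428, 966]) cube([742, 238, 161]);


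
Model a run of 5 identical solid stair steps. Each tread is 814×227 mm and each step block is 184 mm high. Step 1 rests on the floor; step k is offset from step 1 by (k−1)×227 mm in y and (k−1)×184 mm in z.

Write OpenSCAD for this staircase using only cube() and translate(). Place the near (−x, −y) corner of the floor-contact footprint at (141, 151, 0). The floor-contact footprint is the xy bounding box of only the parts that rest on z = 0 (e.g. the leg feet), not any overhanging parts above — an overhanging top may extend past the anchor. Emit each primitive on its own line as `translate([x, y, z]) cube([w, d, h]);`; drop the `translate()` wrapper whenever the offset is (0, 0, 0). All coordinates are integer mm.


translate([141, 151, 0]) cube([814, 227, 184]);
translate([141, 378, 184]) cube([814, 227, 184]);
translate([141, 605, 368]) cube([814, 227, 184]);
translate([141, 832, 552]) cube([814, 227, 184]);
translate([141, 1059, 736]) cube([814, 227, 184]);


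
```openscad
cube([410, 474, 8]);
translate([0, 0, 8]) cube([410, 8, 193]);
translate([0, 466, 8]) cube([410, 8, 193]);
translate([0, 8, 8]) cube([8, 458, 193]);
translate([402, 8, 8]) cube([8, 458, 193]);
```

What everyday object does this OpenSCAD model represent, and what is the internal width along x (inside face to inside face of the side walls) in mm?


An open box. The internal width is 394 mm.

A 410×474 base slab with four walls standing on it — an open box. The base is 410 mm wide and the walls are 8 mm thick, so the internal width is 410 − 2 × 8 = 394 mm.


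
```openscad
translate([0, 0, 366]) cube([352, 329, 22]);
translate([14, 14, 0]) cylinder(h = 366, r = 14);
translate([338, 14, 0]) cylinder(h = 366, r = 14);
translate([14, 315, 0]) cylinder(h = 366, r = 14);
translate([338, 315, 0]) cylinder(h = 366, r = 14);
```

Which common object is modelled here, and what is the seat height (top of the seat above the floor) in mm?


A stool. The seat height is 388 mm.

A 352×329×22 slab at z = 366 on four corner cylinders — a stool. The seat top is 366 + 22 = 388 mm.


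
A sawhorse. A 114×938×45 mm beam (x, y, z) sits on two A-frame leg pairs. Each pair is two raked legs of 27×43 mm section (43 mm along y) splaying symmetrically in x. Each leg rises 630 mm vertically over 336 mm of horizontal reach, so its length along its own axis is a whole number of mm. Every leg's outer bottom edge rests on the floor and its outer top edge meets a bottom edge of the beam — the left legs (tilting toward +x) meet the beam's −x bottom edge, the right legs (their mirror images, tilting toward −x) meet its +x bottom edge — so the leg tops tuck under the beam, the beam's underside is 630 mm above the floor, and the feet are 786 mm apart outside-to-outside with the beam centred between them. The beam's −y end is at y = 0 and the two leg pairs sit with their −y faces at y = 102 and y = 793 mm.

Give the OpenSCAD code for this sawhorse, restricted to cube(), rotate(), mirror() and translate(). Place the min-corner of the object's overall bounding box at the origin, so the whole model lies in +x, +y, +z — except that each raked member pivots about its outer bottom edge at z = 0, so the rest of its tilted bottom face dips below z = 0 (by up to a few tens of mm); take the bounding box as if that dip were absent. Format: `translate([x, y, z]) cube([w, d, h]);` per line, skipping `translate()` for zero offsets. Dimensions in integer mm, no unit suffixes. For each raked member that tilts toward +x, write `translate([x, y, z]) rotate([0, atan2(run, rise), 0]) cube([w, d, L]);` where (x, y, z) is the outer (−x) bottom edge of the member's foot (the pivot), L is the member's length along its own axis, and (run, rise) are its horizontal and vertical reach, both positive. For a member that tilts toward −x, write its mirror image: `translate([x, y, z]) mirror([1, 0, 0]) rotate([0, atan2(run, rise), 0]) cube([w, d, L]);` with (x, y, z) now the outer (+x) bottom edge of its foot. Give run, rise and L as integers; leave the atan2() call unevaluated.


translate([336, 0, 630]) cube([114, 938, 45]);
translate([0, 102, 0]) rotate([0, atan2(336, 630), 0]) cube([27, 43, 714]);
translate([786, 102, 0]) mirror([1, 0, 0]) rotate([0, atan2(336, 630), 0]) cube([27, 43, 714]);
translate([0, 793, 0]) rotate([0, atan2(336, 630), 0]) cube([27, 43, 714]);
translate([786, 793, 0]) mirror([1, 0, 0]) rotate([0, atan2(336, 630), 0]) cube([27, 43, 714]);


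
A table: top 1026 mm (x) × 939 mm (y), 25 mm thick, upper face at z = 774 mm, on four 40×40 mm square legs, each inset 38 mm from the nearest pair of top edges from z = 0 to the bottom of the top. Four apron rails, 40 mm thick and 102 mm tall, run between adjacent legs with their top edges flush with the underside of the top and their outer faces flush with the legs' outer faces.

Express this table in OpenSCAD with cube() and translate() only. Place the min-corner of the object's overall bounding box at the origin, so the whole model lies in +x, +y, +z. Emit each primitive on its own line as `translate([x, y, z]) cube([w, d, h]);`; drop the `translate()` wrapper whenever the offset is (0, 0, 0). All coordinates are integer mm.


// leg_h = 774 - 25 = 749
// apron z = 749 - 102 = 647
translate([0, 0, 749]) cube([1026, 939, 25]);
translate([38, 38, 0]) cube([40, 40, 749]);
translate([948, 38, 0]) cube([40, 40, 749]);
translate([38, 861, 0]) cube([40, 40, 749]);
translate([948, 861, 0]) cube([40, 40, 749]);
translate([78, 38, 647]) cube([870, 40, 102]);
translate([78, 861, 647]) cube([870, 40, 102]);
translate([38, 78, 647]) cube([40, 783, 102]);
translate([948, 78, 647]) cube([40, 783, 102]);


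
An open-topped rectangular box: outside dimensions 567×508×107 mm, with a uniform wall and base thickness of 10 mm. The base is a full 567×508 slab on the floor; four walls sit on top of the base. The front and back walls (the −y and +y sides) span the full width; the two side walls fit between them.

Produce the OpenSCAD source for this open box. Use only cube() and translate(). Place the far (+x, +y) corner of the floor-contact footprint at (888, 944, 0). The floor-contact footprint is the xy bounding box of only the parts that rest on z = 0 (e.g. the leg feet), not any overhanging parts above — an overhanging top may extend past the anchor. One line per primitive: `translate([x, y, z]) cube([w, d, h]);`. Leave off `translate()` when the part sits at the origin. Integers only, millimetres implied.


translate([321, 436, 0]) cube([567, 508, 10]);
translate([321, 436, 10]) cube([567, 10, 97]);
translate([321, 934, 10]) cube([567, 10, 97]);
translate([321, 446, 10]) cube([10, 488, 97]);
translate([878, 446, 10]) cube([10, 488, 97]);


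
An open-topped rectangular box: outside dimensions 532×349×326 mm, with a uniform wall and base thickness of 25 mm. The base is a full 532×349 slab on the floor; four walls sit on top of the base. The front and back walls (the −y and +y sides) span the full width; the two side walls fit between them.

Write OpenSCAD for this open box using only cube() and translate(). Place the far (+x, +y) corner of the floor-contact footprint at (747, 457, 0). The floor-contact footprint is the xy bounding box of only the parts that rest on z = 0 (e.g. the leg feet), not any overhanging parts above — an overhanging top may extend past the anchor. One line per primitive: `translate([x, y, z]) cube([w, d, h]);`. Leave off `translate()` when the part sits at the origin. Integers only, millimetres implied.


translate([215, 108, 0]) cube([532, 349, 25]);
translate([215, 108, 25]) cube([532, 25, 301]);
translate([215, 432, 25]) cube([532, 25, 301]);
translate([215, 133, 25]) cube([25, 299, 301]);
translate([722, 133, 25]) cube([25, 299, 301]);


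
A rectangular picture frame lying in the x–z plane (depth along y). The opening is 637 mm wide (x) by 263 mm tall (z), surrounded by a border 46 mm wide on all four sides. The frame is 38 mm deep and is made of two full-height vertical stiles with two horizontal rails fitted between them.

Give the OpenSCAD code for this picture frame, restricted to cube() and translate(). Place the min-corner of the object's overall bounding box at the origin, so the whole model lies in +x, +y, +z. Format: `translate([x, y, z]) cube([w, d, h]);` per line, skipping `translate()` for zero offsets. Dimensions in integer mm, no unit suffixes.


cube([46, 38, 355]);
translate([683, 0, 0]) cube([46, 38, 355]);
translate([46, 0, 0]) cube([637, 38, 46]);
translate([46, 0, 309]) cube([637, 38, 46]);


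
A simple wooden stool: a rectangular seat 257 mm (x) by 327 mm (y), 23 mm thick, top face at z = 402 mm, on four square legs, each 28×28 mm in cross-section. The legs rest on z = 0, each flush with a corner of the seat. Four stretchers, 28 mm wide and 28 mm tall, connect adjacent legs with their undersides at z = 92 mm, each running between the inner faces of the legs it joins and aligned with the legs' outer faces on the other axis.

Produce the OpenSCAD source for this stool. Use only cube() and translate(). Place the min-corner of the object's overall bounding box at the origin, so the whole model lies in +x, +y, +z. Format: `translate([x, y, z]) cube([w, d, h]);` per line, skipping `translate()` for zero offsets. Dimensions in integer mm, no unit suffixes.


translate([0, 0, 379]) cube([257, 327, 23]);
cube([28, 28, 379]);
translate([229, 0, 0]) cube([28, 28, 379]);
translate([0, 299, 0]) cube([28, 28, 379]);
translate([229, 299, 0]) cube([28, 28, 379]);
translate([28, 0, 92]) cube([201, 28, 28]);
translate([28, 299, 92]) cube([201, 28, 28]);
translate([0, 28, 92]) cube([28, 271, 28]);
translate([229, 28, 92]) cube([28, 271, 28]);


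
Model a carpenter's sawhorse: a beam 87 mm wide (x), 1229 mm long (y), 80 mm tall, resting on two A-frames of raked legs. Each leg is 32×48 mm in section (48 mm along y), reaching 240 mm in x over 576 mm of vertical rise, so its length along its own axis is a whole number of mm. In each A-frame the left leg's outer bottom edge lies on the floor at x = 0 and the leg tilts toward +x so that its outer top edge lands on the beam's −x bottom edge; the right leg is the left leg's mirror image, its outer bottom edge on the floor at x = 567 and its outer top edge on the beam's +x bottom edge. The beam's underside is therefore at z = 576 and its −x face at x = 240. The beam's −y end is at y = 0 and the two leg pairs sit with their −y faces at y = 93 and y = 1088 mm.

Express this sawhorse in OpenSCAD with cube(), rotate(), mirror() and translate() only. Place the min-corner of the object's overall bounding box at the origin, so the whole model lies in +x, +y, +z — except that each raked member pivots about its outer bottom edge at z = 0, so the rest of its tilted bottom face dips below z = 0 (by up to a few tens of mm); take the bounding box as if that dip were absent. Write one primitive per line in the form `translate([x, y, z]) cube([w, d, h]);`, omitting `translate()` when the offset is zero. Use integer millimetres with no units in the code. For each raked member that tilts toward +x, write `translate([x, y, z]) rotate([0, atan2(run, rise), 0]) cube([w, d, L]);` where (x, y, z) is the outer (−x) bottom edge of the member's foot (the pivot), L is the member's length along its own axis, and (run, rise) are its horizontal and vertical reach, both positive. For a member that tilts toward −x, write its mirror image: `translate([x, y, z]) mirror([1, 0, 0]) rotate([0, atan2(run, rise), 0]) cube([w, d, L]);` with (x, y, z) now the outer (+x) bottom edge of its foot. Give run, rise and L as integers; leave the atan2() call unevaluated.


// leg length = √(240² + 576²) = 624
// right-leg outer foot x = 2·240 + 87 = 567
// beam min-corner = (240, 0, 576)
translate([240, 0, 576]) cube([87, 1229, 80]);
translate([0, 93, 0]) rotate([0, atan2(240, 576), 0]) cube([32, 48, 624]);
translate([567, 93, 0]) mirror([1, 0, 0]) rotate([0, atan2(240, 576), 0]) cube([32, 48, 624]);
translate([0, 1088, 0]) rotate([0, atan2(240, 576), 0]) cube([32, 48, 624]);
translate([567, 1088, 0]) mirror([1, 0, 0]) rotate([0, atan2(240, 576), 0]) cube([32, 48, 624]);


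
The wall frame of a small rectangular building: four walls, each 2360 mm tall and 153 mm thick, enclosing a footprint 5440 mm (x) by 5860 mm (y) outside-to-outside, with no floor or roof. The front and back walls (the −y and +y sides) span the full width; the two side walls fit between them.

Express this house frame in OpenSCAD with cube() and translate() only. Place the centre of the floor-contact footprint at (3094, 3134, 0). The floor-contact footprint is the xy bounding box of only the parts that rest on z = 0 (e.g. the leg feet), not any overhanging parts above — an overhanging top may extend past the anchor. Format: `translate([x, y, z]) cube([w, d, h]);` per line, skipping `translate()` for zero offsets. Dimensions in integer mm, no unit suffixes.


translate([374, 204, 0]) cube([5440, 153, 2360]);
translate([374, 5911, 0]) cube([5440, 153, 2360]);
translate([374, 357, 0]) cube([153, 5554, 2360]);
translate([5661, 357, 0]) cube([153, 5554, 2360]);


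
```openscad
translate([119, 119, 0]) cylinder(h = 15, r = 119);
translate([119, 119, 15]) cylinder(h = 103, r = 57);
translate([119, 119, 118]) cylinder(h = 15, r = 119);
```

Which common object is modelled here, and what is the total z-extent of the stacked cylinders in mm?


A spool. The overall height is 133 mm.

Three coaxial cylinders, large–small–large — a spool. Two 15 mm flanges and a 103 mm core give 15 + 103 + 15 = 133 mm.


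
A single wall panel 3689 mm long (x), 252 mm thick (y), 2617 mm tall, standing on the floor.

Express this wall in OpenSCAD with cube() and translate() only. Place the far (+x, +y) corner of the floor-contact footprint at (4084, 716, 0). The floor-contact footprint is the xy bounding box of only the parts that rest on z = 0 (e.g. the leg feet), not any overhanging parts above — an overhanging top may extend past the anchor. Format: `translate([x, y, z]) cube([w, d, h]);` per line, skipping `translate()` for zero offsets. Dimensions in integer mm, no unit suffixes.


translate([395, 464, 0]) cube([3689, 252, 2617]);


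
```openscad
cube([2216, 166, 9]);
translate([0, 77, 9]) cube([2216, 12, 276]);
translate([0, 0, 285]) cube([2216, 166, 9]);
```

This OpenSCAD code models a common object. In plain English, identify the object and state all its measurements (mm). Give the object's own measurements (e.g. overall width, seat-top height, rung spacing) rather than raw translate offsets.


An I-beam lying along x, 2216 mm long. Overall section height 294 mm. Two flanges 166 mm wide (y) and 9 mm thick, one on the floor and one at the top; a web 12 mm thick runs between them, centred on the flange width.


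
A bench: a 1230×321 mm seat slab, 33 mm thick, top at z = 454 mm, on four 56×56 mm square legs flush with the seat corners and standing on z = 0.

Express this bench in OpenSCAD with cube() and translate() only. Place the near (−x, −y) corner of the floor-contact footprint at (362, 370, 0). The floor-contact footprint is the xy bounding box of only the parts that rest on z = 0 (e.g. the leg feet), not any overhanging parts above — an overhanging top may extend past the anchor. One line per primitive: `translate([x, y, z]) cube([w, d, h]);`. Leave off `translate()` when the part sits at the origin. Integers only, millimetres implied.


translate([362, 370, 421]) cube([1230, 321, 33]);
translate([362, 370, 0]) cube([56, 56, 421]);
translate([362, 635, 0]) cube([56, 56, 421]);
translate([1536, 370, 0]) cube([56, 56, 421]);
translate([1536, 635, 0]) cube([56, 56, 421]);


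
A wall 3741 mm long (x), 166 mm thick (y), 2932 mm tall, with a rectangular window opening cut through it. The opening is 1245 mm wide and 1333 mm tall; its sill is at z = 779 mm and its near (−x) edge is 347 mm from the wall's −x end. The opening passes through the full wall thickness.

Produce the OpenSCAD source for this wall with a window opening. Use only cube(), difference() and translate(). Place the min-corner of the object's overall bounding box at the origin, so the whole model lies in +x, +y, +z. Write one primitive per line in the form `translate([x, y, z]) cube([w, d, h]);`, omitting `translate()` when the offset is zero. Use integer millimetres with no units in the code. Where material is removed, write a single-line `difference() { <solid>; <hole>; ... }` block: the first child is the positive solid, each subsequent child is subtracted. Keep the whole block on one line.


difference() { cube([3741, 166, 2932]); translate([347, 0, 779]) cube([1245, 166, 1333]); }


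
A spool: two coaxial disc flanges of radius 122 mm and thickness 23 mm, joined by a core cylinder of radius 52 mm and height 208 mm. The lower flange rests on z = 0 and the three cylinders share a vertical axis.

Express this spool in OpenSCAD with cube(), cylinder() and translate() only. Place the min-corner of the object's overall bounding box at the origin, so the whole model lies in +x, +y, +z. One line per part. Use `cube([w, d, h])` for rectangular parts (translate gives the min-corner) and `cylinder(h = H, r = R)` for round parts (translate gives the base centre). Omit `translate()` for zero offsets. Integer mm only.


translate([122, 122, 0]) cylinder(h = 23, r = 122);
translate([122, 122, 23]) cylinder(h = 208, r = 52);
translate([122, 122, 231]) cylinder(h = 23, r = 122);


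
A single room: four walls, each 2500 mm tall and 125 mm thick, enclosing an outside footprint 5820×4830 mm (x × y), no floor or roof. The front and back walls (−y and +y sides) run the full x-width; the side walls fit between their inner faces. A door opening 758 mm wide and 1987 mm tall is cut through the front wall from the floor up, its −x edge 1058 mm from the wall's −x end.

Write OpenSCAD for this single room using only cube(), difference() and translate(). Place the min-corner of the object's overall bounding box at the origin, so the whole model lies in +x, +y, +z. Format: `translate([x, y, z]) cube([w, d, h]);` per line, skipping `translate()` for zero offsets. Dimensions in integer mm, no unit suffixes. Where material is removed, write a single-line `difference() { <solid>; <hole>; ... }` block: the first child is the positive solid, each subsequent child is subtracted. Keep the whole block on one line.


difference() { cube([5820, 125, 2500]); translate([1058, 0, 0]) cube([758, 125, 1987]); }
translate([0, 4705, 0]) cube([5820, 125, 2500]);
translate([0, 125, 0]) cube([125, 4580, 2500]);
translate([5695, 125, 0]) cube([125, 4580, 2500]);


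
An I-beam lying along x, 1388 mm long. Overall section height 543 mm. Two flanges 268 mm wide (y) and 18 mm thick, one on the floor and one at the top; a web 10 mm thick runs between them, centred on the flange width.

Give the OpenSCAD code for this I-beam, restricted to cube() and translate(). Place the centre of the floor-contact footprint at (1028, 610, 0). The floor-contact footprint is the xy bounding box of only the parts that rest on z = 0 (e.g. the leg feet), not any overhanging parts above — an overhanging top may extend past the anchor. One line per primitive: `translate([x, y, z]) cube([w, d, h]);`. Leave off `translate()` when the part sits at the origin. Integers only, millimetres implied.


translate([334, 476, 0]) cube([1388, 268, 18]);
translate([334, 605, 18]) cube([1388, 10, 507]);
translate([334, 476, 525]) cube([1388, 268, 18]);


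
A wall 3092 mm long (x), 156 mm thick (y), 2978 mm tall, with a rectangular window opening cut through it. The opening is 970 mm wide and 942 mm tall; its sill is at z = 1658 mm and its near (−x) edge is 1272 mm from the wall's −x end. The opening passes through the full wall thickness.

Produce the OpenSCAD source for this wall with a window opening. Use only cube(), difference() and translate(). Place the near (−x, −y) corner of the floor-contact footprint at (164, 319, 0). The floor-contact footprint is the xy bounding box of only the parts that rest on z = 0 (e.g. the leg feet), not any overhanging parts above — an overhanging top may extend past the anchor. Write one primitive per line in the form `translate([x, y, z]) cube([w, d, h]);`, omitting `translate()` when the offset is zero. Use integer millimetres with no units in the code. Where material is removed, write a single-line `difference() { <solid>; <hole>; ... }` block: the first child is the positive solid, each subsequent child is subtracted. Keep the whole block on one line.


difference() { translate([164, 319, 0]) cube([3092, 156, 2978]); translate([1436, 319, 1658]) cube([970, 156, 942]); }


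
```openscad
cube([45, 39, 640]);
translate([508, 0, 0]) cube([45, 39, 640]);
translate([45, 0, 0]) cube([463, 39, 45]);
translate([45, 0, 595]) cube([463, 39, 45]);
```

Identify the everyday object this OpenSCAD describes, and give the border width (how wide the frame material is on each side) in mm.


A picture frame. The border width is 45 mm.

Four thin pieces enclosing a rectangular opening — a picture frame. The two full-height stiles are 640 mm tall; the top rail sits at z = 595 and is 45 mm tall, so the border above the opening is 640 − 595 = 45 mm, matching the stile x-width.


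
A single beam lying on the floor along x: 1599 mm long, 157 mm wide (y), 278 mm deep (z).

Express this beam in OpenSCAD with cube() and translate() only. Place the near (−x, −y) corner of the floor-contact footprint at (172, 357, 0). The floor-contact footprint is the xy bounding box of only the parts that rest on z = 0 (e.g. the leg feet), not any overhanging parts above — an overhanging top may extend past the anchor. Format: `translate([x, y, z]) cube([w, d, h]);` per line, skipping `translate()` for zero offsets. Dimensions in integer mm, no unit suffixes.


translate([172, 357, 0]) cube([1599, 157, 278]);


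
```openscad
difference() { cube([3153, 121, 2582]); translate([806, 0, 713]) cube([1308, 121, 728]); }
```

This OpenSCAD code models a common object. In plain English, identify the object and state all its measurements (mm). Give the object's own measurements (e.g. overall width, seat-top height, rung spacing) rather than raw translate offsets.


A wall 3153 mm long (x), 121 mm thick (y), 2582 mm tall, with a rectangular window opening cut through it. The opening is 1308 mm wide and 728 mm tall; its sill is at z = 713 mm and its near (−x) edge is 806 mm from the wall's −x end. The opening passes through the full wall thickness.


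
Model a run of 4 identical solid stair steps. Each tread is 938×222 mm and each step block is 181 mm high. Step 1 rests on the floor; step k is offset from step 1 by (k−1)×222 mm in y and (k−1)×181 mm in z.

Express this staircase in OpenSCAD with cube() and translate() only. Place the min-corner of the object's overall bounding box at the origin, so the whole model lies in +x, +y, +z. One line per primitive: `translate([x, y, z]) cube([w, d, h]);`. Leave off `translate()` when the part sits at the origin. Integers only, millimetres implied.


cube([938, 222, 181]);
translate([0, 222, 181]) cube([938, 222, 181]);
translate([0, 444, 362]) cube([938, 222, 181]);
translate([0, 666, 543]) cube([938, 222, 181]);


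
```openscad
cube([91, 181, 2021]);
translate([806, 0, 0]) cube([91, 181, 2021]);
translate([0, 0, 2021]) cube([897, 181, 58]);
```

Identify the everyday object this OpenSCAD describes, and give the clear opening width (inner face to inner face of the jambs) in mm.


A door frame. The clear opening width is 715 mm.

Two 2021 mm tall posts with a header on top — a door frame. The left jamb is 91 mm wide at x = 0; the right jamb starts at x = 806. The clear opening is 806 − 91 = 715 mm.


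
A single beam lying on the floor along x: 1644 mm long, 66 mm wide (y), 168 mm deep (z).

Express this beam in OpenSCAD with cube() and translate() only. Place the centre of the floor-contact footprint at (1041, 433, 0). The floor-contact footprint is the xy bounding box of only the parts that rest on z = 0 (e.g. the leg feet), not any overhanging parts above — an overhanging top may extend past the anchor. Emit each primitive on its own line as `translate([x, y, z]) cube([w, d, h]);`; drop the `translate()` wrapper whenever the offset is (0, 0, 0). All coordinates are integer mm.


translate([219, 400, 0]) cube([1644, 66, 168]);


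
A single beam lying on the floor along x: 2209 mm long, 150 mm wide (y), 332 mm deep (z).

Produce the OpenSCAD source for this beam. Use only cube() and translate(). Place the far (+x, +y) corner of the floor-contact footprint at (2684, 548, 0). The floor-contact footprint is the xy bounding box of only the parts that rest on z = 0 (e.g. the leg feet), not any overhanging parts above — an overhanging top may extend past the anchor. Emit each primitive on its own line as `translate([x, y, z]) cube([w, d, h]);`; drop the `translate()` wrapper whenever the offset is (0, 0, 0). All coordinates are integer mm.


translate([475, 398, 0]) cube([2209, 150, 332]);


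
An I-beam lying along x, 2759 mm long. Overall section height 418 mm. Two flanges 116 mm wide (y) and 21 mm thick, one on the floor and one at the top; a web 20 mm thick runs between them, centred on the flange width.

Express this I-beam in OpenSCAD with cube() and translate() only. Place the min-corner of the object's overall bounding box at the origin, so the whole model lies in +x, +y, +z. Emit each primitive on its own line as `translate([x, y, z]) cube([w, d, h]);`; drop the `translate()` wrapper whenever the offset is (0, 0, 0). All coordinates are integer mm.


cube([2759, 116, 21]);
translate([0, 48, 21]) cube([2759, 20, 376]);
translate([0, 0, 397]) cube([2759, 116, 21]);


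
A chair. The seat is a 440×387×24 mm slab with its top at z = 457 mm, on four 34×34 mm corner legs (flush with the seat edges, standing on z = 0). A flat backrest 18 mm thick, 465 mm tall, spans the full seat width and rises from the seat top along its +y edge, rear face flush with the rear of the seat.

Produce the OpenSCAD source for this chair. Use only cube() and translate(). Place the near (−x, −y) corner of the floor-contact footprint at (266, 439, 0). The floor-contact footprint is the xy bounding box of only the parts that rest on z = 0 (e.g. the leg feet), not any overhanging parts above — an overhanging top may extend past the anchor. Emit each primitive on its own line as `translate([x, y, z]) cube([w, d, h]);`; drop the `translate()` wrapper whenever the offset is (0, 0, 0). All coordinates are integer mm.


translate([266, 439, 433]) cube([440, 387, 24]);
translate([266, 439, 0]) cube([34, 34, 433]);
translate([672, 439, 0]) cube([34, 34, 433]);
translate([266, 792, 0]) cube([34, 34, 433]);
translate([672, 792, 0]) cube([34, 34, 433]);
translate([266, 808, 457]) cube([440, 18, 465]);


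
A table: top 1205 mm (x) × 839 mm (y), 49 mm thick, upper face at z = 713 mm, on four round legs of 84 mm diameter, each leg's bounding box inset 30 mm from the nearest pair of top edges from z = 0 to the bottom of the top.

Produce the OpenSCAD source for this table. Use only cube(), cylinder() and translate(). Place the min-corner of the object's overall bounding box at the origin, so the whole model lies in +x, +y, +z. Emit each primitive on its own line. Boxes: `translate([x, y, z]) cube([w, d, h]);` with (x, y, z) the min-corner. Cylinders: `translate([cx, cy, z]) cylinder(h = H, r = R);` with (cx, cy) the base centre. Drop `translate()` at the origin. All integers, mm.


translate([0, 0, 664]) cube([1205, 839, 49]);
translate([72, 72, 0]) cylinder(h = 664, r = 42);
translate([1133, 72, 0]) cylinder(h = 664, r = 42);
translate([72, 767, 0]) cylinder(h = 664, r = 42);
translate([1133, 767, 0]) cylinder(h = 664, r = 42);


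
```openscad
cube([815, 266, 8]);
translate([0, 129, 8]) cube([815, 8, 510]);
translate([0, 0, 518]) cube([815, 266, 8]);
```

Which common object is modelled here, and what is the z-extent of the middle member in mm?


An I-beam. The web height is 510 mm.

Two wide flanges with a thin centred web — an I-beam. Overall 526 mm minus two 8 mm flanges gives a web of 526 − 2·8 = 510 mm.


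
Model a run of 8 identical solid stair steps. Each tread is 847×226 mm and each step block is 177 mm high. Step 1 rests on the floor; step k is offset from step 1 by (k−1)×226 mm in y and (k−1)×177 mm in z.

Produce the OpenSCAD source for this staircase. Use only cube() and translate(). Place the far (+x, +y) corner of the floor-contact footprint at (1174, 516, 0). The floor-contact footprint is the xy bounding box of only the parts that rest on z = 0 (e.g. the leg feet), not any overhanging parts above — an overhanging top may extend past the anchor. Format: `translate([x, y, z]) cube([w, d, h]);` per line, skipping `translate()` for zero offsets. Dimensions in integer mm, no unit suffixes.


translate([327, 290, 0]) cube([847, 226, 177]);
translate([327, 516, 177]) cube([847, 226, 177]);
translate([327, 742, 354]) cube([847, 226, 177]);
translate([327, 968, 531]) cube([847, 226, 177]);
translate([327, 1194, 708]) cube([847, 226, 177]);
translate([327, 1420, 885]) cube([847, 226, 177]);
translate([327, 1646, 1062]) cube([847, 226, 177]);
translate([327, 1872, 1239]) cube([847, 226, 177]);


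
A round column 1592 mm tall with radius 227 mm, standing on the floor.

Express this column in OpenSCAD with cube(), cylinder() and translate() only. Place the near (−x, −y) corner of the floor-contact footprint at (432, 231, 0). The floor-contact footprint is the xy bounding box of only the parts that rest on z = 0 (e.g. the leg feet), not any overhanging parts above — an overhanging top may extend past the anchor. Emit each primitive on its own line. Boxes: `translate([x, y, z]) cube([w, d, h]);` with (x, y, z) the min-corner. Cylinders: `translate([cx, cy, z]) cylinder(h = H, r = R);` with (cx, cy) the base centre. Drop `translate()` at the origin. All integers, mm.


translate([659, 458, 0]) cylinder(h = 1592, r = 227);


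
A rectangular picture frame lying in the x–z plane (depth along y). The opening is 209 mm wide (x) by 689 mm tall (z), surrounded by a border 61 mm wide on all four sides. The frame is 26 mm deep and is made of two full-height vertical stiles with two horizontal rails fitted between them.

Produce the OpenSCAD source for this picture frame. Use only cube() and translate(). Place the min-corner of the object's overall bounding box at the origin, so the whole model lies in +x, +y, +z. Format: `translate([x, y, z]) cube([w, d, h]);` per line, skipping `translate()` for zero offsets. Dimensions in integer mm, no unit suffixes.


cube([61, 26, 811]);
translate([270, 0, 0]) cube([61, 26, 811]);
translate([61, 0, 0]) cube([209, 26, 61]);
translate([61, 0, 750]) cube([209, 26, 61]);


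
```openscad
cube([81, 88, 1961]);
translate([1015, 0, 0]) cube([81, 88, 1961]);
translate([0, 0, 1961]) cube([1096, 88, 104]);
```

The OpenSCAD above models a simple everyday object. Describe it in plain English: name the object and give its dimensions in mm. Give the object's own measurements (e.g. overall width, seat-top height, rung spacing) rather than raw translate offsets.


A door frame. The clear opening is 934 mm wide and 1961 mm high. Two 81 mm wide jambs, 88 mm deep, stand either side of the opening from the floor to the top of the opening. A 104 mm thick head sits across the top of both jambs, spanning the full outside width of the frame.


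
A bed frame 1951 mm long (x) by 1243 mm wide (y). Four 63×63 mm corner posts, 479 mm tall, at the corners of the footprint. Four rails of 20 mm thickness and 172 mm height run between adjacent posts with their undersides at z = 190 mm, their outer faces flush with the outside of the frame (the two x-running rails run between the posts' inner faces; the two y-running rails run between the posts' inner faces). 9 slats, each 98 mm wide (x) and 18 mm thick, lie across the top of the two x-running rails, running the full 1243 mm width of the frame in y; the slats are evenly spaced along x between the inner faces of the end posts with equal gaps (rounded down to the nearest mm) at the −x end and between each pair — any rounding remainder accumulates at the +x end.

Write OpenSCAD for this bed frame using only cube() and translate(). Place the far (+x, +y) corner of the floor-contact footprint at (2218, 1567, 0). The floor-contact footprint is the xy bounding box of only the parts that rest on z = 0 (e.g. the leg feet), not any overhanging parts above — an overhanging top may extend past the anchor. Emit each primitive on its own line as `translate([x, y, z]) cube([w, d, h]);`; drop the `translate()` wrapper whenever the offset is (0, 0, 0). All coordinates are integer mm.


translate([267, 324, 0]) cube([63, 63, 479]);
translate([267, 1504, 0]) cube([63, 63, 479]);
translate([2155, 324, 0]) cube([63, 63, 479]);
translate([2155, 1504, 0]) cube([63, 63, 479]);
translate([330, 324, 190]) cube([1825, 20, 172]);
translate([330, 1547, 190]) cube([1825, 20, 172]);
translate([267, 387, 190]) cube([20, 1117, 172]);
translate([2198, 387, 190]) cube([20, 1117, 172]);
translate([424, 324, 362]) cube([98, 1243, 18]);
translate([616, 324, 362]) cube([98, 1243, 18]);
translate([808, 324, 362]) cube([98, 1243, 18]);
translate([1000, 324, 362]) cube([98, 1243, 18]);
translate([1192, 324, 362]) cube([98, 1243, 18]);
translate([1384, 324, 362]) cube([98, 1243, 18]);
translate([1576, 324, 362]) cube([98, 1243, 18]);
translate([1768, 324, 362]) cube([98, 1243, 18]);
translate([1960, 324, 362]) cube([98, 1243, 18]);


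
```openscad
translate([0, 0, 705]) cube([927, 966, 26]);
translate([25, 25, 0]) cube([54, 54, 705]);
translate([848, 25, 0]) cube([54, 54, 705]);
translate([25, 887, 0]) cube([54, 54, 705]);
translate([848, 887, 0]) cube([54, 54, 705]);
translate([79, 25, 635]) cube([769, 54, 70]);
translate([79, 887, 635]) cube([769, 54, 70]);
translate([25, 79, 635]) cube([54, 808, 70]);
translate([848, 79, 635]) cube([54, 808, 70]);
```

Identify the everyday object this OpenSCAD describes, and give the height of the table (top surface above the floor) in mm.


A table. The table height is 731 mm.

A 927×966×26 slab sits at z = 705 on four 54 mm square posts — a table. The top surface is at 705 + 26 = 731 mm.


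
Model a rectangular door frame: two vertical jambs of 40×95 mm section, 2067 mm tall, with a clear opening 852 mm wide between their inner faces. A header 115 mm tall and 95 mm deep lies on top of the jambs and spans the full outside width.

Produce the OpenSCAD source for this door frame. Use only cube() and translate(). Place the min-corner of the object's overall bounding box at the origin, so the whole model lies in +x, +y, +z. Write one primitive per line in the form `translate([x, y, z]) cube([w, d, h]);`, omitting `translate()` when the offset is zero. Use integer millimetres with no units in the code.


cube([40, 95, 2067]);
translate([892, 0, 0]) cube([40, 95, 2067]);
translate([0, 0, 2067]) cube([932, 95, 115]);


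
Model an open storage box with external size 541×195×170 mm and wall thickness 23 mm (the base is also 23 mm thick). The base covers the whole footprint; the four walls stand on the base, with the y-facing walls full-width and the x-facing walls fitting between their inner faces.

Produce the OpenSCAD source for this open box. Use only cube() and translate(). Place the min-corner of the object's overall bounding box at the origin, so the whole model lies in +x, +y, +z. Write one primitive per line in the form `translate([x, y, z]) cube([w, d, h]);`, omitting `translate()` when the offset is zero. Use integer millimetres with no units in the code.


cube([541, 195, 23]);
translate([0, 0, 23]) cube([541, 23, 147]);
translate([0, 172, 23]) cube([541, 23, 147]);
translate([0, 23, 23]) cube([23, 149, 147]);
translate([518, 23, 23]) cube([23, 149, 147]);
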